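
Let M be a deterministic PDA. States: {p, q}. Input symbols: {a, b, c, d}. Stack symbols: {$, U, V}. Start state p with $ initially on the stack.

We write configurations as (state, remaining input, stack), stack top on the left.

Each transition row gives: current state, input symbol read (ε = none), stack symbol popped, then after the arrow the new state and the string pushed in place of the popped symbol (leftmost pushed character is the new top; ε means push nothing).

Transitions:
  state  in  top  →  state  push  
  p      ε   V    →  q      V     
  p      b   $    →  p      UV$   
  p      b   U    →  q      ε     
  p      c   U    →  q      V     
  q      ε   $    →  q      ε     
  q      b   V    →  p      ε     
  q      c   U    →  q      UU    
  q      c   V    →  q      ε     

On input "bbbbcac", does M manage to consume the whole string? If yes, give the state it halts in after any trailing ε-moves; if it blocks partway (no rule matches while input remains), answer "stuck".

(p, bbbbcac, $) ⊢ (p, bbbcac, UV$) ⊢ (q, bbcac, V$) ⊢ (p, bcac, $) ⊢ (p, cac, UV$) ⊢ (q, ac, VV$)
No transition for (q, a, top V); M blocks with input ac remaining.

stuck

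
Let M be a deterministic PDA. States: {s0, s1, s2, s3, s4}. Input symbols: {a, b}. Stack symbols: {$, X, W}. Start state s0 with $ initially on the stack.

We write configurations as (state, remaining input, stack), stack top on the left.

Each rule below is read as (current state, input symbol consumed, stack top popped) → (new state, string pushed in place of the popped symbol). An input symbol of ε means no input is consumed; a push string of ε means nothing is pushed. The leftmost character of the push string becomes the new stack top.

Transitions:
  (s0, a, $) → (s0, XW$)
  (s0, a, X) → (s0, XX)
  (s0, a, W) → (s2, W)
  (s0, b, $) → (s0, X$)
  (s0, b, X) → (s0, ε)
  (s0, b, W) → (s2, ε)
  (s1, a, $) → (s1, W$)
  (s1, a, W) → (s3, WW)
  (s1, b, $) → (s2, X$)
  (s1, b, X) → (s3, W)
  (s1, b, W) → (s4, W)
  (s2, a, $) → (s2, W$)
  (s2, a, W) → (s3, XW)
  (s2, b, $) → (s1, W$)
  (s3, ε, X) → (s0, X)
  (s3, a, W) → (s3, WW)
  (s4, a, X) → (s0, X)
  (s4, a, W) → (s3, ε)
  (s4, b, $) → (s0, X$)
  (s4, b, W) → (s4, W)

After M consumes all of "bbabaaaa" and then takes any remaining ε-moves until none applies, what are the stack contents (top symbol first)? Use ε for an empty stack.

(s0, bbabaaaa, $)
  read b, top $: go to s0, push X$ → (s0, babaaaa, X$)
  read b, top X: go to s0, push ε → (s0, abaaaa, $)
  read a, top $: go to s0, push XW$ → (s0, baaaa, XW$)
  read b, top X: go to s0, push ε → (s0, aaaa, W$)
  read a, top W: go to s2, push W → (s2, aaa, W$)
  read a, top W: go to s3, push XW → (s3, aa, XW$)
  ε-move, top X: go to s0, push X → (s0, aa, XW$)
  read a, top X: go to s0, push XX → (s0, a, XXW$)
  read a, top X: go to s0, push XX → (s0, ε, XXXW$)
All input consumed in state s0 with stack XXXW$.

XXXW$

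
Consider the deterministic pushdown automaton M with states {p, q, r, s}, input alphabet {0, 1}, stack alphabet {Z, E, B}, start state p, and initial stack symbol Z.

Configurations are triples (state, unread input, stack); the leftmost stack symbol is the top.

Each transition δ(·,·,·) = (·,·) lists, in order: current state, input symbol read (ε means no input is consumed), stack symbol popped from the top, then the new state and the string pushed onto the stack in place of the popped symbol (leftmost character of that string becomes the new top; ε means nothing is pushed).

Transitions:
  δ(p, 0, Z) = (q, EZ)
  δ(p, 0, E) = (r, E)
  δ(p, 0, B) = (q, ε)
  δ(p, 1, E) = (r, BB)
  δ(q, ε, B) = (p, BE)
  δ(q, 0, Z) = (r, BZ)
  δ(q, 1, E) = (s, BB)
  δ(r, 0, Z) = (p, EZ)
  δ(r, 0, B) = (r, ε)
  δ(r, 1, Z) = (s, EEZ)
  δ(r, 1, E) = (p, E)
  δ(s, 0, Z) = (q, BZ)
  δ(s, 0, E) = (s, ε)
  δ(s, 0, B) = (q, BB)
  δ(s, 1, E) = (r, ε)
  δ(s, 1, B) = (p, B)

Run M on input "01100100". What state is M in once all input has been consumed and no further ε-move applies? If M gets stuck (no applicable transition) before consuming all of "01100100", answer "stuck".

(p, 01100100, Z)
  read 0, top Z: go to q, push EZ → (q, 1100100, EZ)
  read 1, top E: go to s, push BB → (s, 100100, BBZ)
  read 1, top B: go to p, push B → (p, 00100, BBZ)
  read 0, top B: go to q, push ε → (q, 0100, BZ)
  ε-move, top B: go to p, push BE → (p, 0100, BEZ)
  read 0, top B: go to q, push ε → (q, 100, EZ)
  read 1, top E: go to s, push BB → (s, 00, BBZ)
  read 0, top B: go to q, push BB → (q, 0, BBBZ)
  ε-move, top B: go to p, push BE → (p, 0, BEBBZ)
  read 0, top B: go to q, push ε → (q, ε, EBBZ)
All input consumed; M is in state q.

q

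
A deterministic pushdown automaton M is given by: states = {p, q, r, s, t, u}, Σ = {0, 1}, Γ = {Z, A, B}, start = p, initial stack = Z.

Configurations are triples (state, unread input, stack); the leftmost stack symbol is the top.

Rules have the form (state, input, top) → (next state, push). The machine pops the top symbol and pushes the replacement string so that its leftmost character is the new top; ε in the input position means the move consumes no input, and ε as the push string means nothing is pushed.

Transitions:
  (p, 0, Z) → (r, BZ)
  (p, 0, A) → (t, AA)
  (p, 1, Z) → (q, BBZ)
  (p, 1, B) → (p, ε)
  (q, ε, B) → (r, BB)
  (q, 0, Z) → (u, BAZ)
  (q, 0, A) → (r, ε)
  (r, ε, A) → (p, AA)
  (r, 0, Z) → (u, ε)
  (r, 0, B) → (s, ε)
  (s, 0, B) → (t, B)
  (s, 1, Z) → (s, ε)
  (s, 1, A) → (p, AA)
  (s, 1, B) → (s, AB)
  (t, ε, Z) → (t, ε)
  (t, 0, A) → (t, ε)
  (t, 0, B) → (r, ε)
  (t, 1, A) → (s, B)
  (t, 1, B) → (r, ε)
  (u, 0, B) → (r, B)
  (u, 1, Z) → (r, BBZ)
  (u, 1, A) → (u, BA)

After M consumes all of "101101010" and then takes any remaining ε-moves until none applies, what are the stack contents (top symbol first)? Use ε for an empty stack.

AAAABBZ

(p, 101101010, Z) ⊢ (q, 01101010, BBZ) ⊢ (r, 01101010, BBBZ) ⊢ (s, 1101010, BBZ) ⊢ (s, 101010, ABBZ) ⊢ (p, 01010, AABBZ) ⊢ (t, 1010, AAABBZ) ⊢ (s, 010, BAABBZ) ⊢ (t, 10, BAABBZ) ⊢ (r, 0, AABBZ) ⊢ (p, 0, AAABBZ) ⊢ (t, ε, AAAABBZ)
All input consumed in state t with stack AAAABBZ.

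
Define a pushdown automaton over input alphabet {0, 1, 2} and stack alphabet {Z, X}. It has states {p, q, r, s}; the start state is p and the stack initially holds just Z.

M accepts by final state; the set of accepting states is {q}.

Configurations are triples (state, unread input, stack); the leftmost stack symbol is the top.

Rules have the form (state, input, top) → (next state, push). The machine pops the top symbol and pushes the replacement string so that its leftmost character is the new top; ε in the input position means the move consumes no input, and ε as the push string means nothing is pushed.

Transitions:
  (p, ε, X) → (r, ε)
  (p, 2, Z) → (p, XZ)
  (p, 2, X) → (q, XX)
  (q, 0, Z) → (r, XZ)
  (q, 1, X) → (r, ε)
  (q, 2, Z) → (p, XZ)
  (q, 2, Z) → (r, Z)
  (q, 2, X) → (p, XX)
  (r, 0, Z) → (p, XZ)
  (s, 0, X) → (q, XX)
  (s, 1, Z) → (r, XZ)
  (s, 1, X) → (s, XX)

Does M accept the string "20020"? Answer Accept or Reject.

No computation consumes all input and reaches a final state.

Reject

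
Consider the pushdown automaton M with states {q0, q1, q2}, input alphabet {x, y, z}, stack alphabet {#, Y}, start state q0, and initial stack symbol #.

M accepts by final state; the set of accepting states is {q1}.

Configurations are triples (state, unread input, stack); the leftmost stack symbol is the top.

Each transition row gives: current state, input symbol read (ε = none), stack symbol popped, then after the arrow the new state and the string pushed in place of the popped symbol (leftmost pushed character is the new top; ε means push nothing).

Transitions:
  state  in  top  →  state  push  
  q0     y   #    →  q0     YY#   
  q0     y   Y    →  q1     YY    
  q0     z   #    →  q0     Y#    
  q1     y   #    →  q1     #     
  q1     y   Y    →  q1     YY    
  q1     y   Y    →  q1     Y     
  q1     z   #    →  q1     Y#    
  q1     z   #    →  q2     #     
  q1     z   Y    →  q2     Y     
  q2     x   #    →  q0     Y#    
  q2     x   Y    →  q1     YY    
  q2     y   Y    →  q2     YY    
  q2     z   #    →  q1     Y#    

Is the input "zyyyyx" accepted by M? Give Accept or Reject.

No computation consumes all input and reaches a final state.

Reject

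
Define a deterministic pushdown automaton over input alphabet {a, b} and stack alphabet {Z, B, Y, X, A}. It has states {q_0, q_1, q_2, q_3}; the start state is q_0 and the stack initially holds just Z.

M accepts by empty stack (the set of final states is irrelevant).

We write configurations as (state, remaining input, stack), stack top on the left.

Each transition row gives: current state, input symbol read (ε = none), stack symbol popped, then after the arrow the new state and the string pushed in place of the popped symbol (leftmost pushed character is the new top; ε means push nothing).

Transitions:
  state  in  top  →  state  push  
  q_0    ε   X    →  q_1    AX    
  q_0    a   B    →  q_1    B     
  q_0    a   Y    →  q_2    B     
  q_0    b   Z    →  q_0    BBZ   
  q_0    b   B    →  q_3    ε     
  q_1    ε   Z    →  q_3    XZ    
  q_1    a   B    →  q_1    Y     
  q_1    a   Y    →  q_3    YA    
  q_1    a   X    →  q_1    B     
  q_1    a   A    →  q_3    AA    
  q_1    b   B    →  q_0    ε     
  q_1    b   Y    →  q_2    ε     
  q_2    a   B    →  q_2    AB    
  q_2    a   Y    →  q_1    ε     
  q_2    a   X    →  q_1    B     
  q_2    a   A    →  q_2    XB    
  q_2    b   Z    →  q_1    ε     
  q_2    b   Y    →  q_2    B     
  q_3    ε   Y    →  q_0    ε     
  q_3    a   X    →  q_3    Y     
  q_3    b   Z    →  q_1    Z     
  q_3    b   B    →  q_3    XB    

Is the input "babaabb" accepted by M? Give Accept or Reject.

(q_0, babaabb, Z) ⊢ (q_0, abaabb, BBZ) ⊢ (q_1, baabb, BBZ) ⊢ (q_0, aabb, BZ) ⊢ (q_1, abb, BZ) ⊢ (q_1, bb, YZ) ⊢ (q_2, b, Z) ⊢ (q_1, ε, ε)
All input consumed and the stack is empty.

Accept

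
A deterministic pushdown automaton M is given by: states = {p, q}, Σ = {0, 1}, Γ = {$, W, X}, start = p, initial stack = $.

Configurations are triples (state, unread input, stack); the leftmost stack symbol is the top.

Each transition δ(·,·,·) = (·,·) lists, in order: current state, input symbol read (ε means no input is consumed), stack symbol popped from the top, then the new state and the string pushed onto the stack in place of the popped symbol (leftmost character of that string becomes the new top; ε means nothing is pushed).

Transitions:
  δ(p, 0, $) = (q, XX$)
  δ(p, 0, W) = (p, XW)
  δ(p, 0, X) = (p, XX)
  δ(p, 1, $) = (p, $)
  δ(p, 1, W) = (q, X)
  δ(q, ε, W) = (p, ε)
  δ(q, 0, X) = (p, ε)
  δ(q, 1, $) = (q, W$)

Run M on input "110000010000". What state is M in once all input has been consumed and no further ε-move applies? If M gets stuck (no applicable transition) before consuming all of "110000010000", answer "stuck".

(p, 110000010000, $)
  read 1, top $: go to p, push $ → (p, 10000010000, $)
  read 1, top $: go to p, push $ → (p, 0000010000, $)
  read 0, top $: go to q, push XX$ → (q, 000010000, XX$)
  read 0, top X: go to p, push ε → (p, 00010000, X$)
  read 0, top X: go to p, push XX → (p, 0010000, XX$)
  read 0, top X: go to p, push XX → (p, 010000, XXX$)
  read 0, top X: go to p, push XX → (p, 10000, XXXX$)
No transition for (p, 1, top X); M blocks with input 10000 remaining.

stuck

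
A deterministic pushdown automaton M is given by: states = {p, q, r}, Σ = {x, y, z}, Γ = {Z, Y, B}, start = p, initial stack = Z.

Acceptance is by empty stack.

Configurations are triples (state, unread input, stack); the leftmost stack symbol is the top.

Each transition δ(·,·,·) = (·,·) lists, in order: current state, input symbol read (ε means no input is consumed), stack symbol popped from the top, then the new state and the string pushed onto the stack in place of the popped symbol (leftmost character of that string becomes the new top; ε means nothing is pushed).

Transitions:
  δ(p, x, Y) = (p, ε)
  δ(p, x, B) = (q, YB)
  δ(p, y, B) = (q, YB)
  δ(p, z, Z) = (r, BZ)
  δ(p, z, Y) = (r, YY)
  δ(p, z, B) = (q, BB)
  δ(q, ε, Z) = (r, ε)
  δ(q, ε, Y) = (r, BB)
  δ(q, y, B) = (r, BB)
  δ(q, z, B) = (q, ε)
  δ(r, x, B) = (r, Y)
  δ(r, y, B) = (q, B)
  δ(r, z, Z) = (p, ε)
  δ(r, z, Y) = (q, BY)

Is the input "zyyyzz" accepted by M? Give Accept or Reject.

(p, zyyyzz, Z)
  read z, top Z: go to r, push BZ → (r, yyyzz, BZ)
  read y, top B: go to q, push B → (q, yyzz, BZ)
  read y, top B: go to r, push BB → (r, yzz, BBZ)
  read y, top B: go to q, push B → (q, zz, BBZ)
  read z, top B: go to q, push ε → (q, z, BZ)
  read z, top B: go to q, push ε → (q, ε, Z)
  ε-move, top Z: go to r, push ε → (r, ε, ε)
All input consumed and the stack is empty.

Accept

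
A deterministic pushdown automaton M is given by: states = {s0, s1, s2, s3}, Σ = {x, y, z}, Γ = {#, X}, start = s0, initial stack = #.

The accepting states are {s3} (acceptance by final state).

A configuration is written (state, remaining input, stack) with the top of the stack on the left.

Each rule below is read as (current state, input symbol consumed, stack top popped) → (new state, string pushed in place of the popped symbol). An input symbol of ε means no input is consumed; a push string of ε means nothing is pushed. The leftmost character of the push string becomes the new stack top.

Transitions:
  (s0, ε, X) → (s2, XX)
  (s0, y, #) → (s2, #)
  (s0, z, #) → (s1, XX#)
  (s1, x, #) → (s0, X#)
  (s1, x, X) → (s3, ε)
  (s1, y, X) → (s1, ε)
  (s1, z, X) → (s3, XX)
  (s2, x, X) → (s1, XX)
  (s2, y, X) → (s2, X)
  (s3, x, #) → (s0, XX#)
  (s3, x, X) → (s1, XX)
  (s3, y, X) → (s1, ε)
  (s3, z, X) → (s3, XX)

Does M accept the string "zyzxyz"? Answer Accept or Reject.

Accept

(s0, zyzxyz, #) ⊢ (s1, yzxyz, XX#) ⊢ (s1, zxyz, X#) ⊢ (s3, xyz, XX#) ⊢ (s1, yz, XXX#) ⊢ (s1, z, XX#) ⊢ (s3, ε, XXX#)
All input consumed; state s3 ∈ F.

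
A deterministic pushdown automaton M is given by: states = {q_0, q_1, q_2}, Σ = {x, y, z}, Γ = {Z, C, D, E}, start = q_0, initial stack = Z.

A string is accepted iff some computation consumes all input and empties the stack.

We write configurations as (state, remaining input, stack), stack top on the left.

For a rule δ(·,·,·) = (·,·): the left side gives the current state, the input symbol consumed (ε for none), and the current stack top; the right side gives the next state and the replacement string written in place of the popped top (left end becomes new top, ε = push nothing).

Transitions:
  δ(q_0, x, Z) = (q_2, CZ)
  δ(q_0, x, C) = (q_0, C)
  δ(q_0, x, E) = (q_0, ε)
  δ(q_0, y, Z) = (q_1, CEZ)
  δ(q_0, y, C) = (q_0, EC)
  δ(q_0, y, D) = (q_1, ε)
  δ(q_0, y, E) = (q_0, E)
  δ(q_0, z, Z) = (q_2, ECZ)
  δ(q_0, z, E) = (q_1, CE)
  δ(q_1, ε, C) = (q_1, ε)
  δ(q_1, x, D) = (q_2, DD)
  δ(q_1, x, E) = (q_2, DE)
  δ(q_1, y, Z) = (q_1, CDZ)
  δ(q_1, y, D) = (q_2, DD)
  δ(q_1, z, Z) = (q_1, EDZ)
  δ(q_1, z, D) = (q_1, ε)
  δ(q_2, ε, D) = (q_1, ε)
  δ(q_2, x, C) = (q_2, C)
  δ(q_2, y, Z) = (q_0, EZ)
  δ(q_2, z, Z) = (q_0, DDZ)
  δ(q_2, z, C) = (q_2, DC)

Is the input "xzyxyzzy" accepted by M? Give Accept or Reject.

(q_0, xzyxyzzy, Z) ⊢ (q_2, zyxyzzy, CZ) ⊢ (q_2, yxyzzy, DCZ) ⊢ (q_1, yxyzzy, CZ) ⊢ (q_1, yxyzzy, Z) ⊢ (q_1, xyzzy, CDZ) ⊢ (q_1, xyzzy, DZ) ⊢ (q_2, yzzy, DDZ) ⊢ (q_1, yzzy, DZ) ⊢ (q_2, zzy, DDZ) ⊢ (q_1, zzy, DZ) ⊢ (q_1, zy, Z) ⊢ (q_1, y, EDZ)
No transition applies at (q_1, y, EDZ); input not fully consumed.

Reject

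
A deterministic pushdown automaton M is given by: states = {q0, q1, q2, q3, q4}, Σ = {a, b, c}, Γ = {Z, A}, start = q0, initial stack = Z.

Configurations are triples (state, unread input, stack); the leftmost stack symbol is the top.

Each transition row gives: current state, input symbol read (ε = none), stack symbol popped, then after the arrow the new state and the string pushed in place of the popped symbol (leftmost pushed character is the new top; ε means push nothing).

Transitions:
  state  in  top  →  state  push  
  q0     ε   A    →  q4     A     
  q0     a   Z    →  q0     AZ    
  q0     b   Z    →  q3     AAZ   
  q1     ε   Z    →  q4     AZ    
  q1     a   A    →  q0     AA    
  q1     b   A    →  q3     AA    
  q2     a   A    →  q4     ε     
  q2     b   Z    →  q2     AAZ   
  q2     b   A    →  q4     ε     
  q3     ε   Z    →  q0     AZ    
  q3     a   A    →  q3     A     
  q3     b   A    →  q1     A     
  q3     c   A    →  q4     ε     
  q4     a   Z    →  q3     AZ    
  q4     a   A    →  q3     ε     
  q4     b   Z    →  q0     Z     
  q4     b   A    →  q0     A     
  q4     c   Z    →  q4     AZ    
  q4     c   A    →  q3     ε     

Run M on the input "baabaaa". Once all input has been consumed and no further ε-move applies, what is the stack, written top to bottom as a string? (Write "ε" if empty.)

AAZ

(q0, baabaaa, Z)
  read b, top Z: go to q3, push AAZ → (q3, aabaaa, AAZ)
  read a, top A: go to q3, push A → (q3, abaaa, AAZ)
  read a, top A: go to q3, push A → (q3, baaa, AAZ)
  read b, top A: go to q1, push A → (q1, aaa, AAZ)
  read a, top A: go to q0, push AA → (q0, aa, AAAZ)
  ε-move, top A: go to q4, push A → (q4, aa, AAAZ)
  read a, top A: go to q3, push ε → (q3, a, AAZ)
  read a, top A: go to q3, push A → (q3, ε, AAZ)
All input consumed in state q3 with stack AAZ.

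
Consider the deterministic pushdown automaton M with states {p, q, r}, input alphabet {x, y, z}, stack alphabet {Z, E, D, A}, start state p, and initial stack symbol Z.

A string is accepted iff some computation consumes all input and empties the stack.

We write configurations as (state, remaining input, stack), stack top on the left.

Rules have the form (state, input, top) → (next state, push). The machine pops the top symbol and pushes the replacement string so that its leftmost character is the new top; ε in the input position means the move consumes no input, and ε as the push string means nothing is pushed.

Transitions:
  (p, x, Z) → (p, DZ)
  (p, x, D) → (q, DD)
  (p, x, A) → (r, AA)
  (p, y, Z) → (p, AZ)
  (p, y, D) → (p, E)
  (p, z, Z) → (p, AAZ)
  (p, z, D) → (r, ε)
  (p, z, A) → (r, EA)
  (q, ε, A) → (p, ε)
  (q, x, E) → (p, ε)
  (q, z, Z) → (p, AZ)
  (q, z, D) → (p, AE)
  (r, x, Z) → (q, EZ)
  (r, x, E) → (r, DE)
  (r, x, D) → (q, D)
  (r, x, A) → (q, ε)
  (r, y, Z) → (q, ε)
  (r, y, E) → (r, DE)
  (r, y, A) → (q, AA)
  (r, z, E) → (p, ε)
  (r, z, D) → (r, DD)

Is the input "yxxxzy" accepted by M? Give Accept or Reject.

(p, yxxxzy, Z) ⊢ (p, xxxzy, AZ) ⊢ (r, xxzy, AAZ) ⊢ (q, xzy, AZ) ⊢ (p, xzy, Z) ⊢ (p, zy, DZ) ⊢ (r, y, Z) ⊢ (q, ε, ε)
All input consumed and the stack is empty.

Accept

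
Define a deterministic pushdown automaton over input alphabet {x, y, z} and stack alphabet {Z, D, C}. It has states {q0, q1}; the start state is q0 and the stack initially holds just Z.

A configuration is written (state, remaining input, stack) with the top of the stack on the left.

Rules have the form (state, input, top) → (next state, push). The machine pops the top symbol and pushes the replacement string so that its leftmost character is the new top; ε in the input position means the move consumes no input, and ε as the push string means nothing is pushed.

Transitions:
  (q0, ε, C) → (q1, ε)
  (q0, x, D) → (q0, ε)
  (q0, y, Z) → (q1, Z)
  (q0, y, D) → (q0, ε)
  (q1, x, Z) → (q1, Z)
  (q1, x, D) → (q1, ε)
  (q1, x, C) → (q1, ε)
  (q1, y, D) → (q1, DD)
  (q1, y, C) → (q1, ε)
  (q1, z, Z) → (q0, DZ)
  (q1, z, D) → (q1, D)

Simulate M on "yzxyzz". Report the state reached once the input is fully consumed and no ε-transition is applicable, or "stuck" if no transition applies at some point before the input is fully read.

stuck

(q0, yzxyzz, Z)
  read y, top Z: go to q1, push Z → (q1, zxyzz, Z)
  read z, top Z: go to q0, push DZ → (q0, xyzz, DZ)
  read x, top D: go to q0, push ε → (q0, yzz, Z)
  read y, top Z: go to q1, push Z → (q1, zz, Z)
  read z, top Z: go to q0, push DZ → (q0, z, DZ)
No transition for (q0, z, top D); M blocks with input z remaining.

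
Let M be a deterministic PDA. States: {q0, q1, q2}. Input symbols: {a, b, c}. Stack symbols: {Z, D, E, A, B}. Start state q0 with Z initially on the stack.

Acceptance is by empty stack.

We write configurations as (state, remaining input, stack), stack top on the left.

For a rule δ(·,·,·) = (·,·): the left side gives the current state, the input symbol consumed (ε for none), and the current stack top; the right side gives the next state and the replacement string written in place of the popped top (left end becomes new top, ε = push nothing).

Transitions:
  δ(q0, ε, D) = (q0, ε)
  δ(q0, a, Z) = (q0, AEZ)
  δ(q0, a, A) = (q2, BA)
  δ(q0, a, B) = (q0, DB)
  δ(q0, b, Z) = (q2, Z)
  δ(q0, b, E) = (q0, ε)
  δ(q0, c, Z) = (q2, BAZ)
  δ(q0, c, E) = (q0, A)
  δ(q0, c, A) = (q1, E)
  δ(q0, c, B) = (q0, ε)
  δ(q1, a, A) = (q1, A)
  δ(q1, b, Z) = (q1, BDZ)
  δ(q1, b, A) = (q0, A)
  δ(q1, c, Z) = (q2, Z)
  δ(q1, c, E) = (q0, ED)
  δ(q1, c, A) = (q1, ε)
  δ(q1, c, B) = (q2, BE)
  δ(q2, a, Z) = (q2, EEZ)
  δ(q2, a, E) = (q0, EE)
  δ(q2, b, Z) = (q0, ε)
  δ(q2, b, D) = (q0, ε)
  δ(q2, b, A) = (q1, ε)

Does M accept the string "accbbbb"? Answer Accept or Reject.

(q0, accbbbb, Z)
  read a, top Z: go to q0, push AEZ → (q0, ccbbbb, AEZ)
  read c, top A: go to q1, push E → (q1, cbbbb, EEZ)
  read c, top E: go to q0, push ED → (q0, bbbb, EDEZ)
  read b, top E: go to q0, push ε → (q0, bbb, DEZ)
  ε-move, top D: go to q0, push ε → (q0, bbb, EZ)
  read b, top E: go to q0, push ε → (q0, bb, Z)
  read b, top Z: go to q2, push Z → (q2, b, Z)
  read b, top Z: go to q0, push ε → (q0, ε, ε)
All input consumed and the stack is empty.

Accept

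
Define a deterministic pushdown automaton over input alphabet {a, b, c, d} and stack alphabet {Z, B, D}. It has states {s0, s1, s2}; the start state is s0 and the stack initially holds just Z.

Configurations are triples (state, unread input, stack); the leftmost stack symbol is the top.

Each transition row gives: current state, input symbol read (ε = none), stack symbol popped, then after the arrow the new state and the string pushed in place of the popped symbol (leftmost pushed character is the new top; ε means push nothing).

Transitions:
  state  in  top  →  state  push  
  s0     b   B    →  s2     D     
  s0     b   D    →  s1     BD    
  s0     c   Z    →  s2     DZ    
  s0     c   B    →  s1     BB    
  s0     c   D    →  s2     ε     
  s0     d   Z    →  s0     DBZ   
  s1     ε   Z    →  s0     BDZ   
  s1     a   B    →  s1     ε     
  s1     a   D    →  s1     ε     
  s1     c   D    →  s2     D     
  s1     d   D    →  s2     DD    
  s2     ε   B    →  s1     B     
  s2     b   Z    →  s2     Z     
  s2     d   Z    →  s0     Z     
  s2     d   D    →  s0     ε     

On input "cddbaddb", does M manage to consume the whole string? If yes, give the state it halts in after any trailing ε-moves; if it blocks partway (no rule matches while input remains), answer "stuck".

(s0, cddbaddb, Z)
  read c, top Z: go to s2, push DZ → (s2, ddbaddb, DZ)
  read d, top D: go to s0, push ε → (s0, dbaddb, Z)
  read d, top Z: go to s0, push DBZ → (s0, baddb, DBZ)
  read b, top D: go to s1, push BD → (s1, addb, BDBZ)
  read a, top B: go to s1, push ε → (s1, ddb, DBZ)
  read d, top D: go to s2, push DD → (s2, db, DDBZ)
  read d, top D: go to s0, push ε → (s0, b, DBZ)
  read b, top D: go to s1, push BD → (s1, ε, BDBZ)
All input consumed; M is in state s1.

s1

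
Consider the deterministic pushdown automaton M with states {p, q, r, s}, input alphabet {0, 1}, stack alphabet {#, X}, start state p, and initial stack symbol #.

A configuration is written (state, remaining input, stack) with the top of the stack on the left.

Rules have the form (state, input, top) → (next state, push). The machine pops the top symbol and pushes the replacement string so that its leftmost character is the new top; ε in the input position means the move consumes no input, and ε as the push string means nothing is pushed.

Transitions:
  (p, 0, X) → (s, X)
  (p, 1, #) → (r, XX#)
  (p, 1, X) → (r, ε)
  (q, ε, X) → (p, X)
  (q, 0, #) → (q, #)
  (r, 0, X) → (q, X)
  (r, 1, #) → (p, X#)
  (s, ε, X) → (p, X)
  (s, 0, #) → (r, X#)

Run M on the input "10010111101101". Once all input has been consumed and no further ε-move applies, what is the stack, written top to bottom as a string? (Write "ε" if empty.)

(p, 10010111101101, #)
  read 1, top #: go to r, push XX# → (r, 0010111101101, XX#)
  read 0, top X: go to q, push X → (q, 010111101101, XX#)
  ε-move, top X: go to p, push X → (p, 010111101101, XX#)
  read 0, top X: go to s, push X → (s, 10111101101, XX#)
  ε-move, top X: go to p, push X → (p, 10111101101, XX#)
  read 1, top X: go to r, push ε → (r, 0111101101, X#)
  read 0, top X: go to q, push X → (q, 111101101, X#)
  ε-move, top X: go to p, push X → (p, 111101101, X#)
  read 1, top X: go to r, push ε → (r, 11101101, #)
  read 1, top #: go to p, push X# → (p, 1101101, X#)
  read 1, top X: go to r, push ε → (r, 101101, #)
  read 1, top #: go to p, push X# → (p, 01101, X#)
  read 0, top X: go to s, push X → (s, 1101, X#)
  ε-move, top X: go to p, push X → (p, 1101, X#)
  read 1, top X: go to r, push ε → (r, 101, #)
  read 1, top #: go to p, push X# → (p, 01, X#)
  read 0, top X: go to s, push X → (s, 1, X#)
  ε-move, top X: go to p, push X → (p, 1, X#)
  read 1, top X: go to r, push ε → (r, ε, #)
All input consumed in state r with stack #.

#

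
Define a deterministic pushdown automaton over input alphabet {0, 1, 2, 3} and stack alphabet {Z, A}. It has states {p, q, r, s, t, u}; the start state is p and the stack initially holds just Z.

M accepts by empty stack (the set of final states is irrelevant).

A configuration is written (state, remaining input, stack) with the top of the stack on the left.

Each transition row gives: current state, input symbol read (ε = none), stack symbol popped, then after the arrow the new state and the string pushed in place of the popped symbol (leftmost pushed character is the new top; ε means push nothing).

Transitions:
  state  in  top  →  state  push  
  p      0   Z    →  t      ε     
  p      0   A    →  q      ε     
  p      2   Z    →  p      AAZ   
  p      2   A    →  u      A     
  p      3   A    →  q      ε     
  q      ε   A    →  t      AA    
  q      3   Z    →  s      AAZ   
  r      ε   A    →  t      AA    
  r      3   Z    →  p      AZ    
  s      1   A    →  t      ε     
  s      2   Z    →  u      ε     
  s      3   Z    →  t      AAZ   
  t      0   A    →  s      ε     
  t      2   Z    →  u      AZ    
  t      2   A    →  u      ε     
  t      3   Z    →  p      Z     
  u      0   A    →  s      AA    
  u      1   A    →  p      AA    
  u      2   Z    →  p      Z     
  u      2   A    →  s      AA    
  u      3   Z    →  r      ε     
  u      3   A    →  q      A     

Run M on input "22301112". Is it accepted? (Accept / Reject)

(p, 22301112, Z)
  read 2, top Z: go to p, push AAZ → (p, 2301112, AAZ)
  read 2, top A: go to u, push A → (u, 301112, AAZ)
  read 3, top A: go to q, push A → (q, 01112, AAZ)
  ε-move, top A: go to t, push AA → (t, 01112, AAAZ)
  read 0, top A: go to s, push ε → (s, 1112, AAZ)
  read 1, top A: go to t, push ε → (t, 112, AZ)
No transition applies at (t, 112, AZ); input not fully consumed.

Reject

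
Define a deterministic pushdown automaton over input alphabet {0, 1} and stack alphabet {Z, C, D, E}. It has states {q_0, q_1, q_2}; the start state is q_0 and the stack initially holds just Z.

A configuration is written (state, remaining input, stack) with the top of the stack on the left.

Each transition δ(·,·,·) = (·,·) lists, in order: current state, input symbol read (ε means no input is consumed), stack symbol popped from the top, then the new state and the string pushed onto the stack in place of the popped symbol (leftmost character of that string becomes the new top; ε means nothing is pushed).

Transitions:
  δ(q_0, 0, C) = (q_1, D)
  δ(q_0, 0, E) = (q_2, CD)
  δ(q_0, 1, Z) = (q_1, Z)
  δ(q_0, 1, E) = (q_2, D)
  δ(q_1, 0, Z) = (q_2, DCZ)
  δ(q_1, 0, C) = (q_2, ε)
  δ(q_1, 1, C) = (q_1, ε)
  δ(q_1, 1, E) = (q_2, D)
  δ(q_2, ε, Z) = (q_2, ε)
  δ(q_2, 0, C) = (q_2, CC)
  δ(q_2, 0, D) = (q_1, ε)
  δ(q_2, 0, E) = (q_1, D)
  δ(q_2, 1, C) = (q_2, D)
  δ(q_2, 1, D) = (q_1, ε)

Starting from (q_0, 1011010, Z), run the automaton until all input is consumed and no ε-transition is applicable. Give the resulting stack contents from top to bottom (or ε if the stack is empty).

ε

(q_0, 1011010, Z)
  read 1, top Z: go to q_1, push Z → (q_1, 011010, Z)
  read 0, top Z: go to q_2, push DCZ → (q_2, 11010, DCZ)
  read 1, top D: go to q_1, push ε → (q_1, 1010, CZ)
  read 1, top C: go to q_1, push ε → (q_1, 010, Z)
  read 0, top Z: go to q_2, push DCZ → (q_2, 10, DCZ)
  read 1, top D: go to q_1, push ε → (q_1, 0, CZ)
  read 0, top C: go to q_2, push ε → (q_2, ε, Z)
  ε-move, top Z: go to q_2, push ε → (q_2, ε, ε)
All input consumed in state q_2 with stack ε.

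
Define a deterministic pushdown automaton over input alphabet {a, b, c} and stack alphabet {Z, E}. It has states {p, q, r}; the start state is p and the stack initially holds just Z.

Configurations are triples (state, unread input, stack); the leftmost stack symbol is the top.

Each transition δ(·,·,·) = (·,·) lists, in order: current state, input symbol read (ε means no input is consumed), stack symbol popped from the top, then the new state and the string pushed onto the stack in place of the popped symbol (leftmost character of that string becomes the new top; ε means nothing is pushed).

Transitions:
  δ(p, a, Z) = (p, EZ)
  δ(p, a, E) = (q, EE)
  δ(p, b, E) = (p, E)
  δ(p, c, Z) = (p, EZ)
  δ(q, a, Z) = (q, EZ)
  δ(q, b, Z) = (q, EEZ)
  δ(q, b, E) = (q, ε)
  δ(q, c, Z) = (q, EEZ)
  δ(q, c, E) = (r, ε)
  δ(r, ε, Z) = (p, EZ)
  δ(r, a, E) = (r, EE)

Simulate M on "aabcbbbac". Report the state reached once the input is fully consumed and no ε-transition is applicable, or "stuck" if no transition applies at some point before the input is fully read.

(p, aabcbbbac, Z)
  read a, top Z: go to p, push EZ → (p, abcbbbac, EZ)
  read a, top E: go to q, push EE → (q, bcbbbac, EEZ)
  read b, top E: go to q, push ε → (q, cbbbac, EZ)
  read c, top E: go to r, push ε → (r, bbbac, Z)
  ε-move, top Z: go to p, push EZ → (p, bbbac, EZ)
  read b, top E: go to p, push E → (p, bbac, EZ)
  read b, top E: go to p, push E → (p, bac, EZ)
  read b, top E: go to p, push E → (p, ac, EZ)
  read a, top E: go to q, push EE → (q, c, EEZ)
  read c, top E: go to r, push ε → (r, ε, EZ)
All input consumed; M is in state r.

r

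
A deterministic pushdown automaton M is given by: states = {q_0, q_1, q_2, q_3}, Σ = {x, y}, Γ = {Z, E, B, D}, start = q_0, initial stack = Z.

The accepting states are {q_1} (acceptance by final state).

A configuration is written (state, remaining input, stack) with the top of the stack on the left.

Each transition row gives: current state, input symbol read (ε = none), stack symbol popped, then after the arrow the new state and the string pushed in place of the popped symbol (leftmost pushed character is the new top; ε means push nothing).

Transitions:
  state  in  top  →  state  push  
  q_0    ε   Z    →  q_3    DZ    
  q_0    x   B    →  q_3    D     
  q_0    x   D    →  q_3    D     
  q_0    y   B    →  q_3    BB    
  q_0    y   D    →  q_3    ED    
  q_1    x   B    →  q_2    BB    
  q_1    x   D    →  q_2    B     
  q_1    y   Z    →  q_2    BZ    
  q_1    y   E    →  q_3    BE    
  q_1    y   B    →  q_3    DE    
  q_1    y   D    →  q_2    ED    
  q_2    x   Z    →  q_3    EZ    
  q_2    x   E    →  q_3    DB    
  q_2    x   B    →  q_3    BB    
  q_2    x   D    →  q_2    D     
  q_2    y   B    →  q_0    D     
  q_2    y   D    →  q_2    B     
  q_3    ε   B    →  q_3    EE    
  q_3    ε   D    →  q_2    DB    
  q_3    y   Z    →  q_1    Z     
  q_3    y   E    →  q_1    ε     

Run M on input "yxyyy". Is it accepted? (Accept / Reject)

Accept

(q_0, yxyyy, Z)
  ε-move, top Z: go to q_3, push DZ → (q_3, yxyyy, DZ)
  ε-move, top D: go to q_2, push DB → (q_2, yxyyy, DBZ)
  read y, top D: go to q_2, push B → (q_2, xyyy, BBZ)
  read x, top B: go to q_3, push BB → (q_3, yyy, BBBZ)
  ε-move, top B: go to q_3, push EE → (q_3, yyy, EEBBZ)
  read y, top E: go to q_1, push ε → (q_1, yy, EBBZ)
  read y, top E: go to q_3, push BE → (q_3, y, BEBBZ)
  ε-move, top B: go to q_3, push EE → (q_3, y, EEEBBZ)
  read y, top E: go to q_1, push ε → (q_1, ε, EEBBZ)
All input consumed; state q_1 ∈ F.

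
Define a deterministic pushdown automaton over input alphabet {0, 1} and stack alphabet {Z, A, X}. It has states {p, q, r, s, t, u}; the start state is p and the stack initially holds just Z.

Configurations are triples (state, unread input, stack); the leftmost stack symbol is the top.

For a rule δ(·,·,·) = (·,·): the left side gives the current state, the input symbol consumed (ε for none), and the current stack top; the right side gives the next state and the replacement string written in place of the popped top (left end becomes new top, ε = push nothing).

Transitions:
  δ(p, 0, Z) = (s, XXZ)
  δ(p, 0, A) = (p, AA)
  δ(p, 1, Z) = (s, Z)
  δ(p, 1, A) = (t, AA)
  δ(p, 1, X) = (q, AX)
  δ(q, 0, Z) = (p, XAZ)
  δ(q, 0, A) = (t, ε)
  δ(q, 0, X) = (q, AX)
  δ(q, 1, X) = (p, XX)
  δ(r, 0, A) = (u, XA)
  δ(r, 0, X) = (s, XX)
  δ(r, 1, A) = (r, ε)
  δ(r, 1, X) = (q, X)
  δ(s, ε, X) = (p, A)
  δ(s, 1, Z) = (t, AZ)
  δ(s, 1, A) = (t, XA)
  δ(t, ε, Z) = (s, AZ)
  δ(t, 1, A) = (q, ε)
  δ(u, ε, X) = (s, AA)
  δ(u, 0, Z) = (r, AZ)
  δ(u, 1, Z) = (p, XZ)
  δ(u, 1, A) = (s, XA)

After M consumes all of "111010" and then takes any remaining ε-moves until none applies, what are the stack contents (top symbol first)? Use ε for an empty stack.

(p, 111010, Z) ⊢ (s, 11010, Z) ⊢ (t, 1010, AZ) ⊢ (q, 010, Z) ⊢ (p, 10, XAZ) ⊢ (q, 0, AXAZ) ⊢ (t, ε, XAZ)
All input consumed in state t with stack XAZ.

XAZ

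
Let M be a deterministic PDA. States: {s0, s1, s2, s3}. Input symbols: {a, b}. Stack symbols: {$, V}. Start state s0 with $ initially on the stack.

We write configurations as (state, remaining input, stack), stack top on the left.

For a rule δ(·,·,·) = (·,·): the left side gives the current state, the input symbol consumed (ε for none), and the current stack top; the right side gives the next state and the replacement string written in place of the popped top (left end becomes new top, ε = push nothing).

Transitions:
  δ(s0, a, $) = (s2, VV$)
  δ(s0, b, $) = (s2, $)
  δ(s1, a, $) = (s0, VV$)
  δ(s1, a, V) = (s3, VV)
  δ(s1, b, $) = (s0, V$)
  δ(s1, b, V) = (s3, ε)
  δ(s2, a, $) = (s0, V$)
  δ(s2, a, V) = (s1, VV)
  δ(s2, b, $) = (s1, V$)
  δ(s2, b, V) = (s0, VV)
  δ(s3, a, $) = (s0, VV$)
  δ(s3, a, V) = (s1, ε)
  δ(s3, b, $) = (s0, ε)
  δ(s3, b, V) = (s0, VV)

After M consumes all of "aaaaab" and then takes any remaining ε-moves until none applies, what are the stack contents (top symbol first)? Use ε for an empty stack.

(s0, aaaaab, $) ⊢ (s2, aaaab, VV$) ⊢ (s1, aaab, VVV$) ⊢ (s3, aab, VVVV$) ⊢ (s1, ab, VVV$) ⊢ (s3, b, VVVV$) ⊢ (s0, ε, VVVVV$)
All input consumed in state s0 with stack VVVVV$.

VVVVV$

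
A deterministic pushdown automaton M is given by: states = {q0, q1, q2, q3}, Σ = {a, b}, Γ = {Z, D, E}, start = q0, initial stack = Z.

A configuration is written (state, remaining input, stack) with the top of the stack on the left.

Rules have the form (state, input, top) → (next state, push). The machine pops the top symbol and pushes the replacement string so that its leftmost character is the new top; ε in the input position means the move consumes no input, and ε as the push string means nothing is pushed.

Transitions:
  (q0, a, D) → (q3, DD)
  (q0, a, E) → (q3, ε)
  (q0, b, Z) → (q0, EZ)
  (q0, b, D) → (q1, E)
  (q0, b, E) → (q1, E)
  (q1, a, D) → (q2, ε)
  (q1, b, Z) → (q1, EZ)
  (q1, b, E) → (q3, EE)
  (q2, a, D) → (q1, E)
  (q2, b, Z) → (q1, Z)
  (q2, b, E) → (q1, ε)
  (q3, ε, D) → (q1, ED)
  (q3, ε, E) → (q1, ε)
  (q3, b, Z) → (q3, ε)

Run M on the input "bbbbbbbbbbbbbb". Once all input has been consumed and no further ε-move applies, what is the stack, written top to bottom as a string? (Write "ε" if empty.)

EZ

(q0, bbbbbbbbbbbbbb, Z) ⊢ (q0, bbbbbbbbbbbbb, EZ) ⊢ (q1, bbbbbbbbbbbb, EZ) ⊢ (q3, bbbbbbbbbbb, EEZ) ⊢ (q1, bbbbbbbbbbb, EZ) ⊢ (q3, bbbbbbbbbb, EEZ) ⊢ (q1, bbbbbbbbbb, EZ) ⊢ (q3, bbbbbbbbb, EEZ) ⊢ (q1, bbbbbbbbb, EZ) ⊢ (q3, bbbbbbbb, EEZ) ⊢ (q1, bbbbbbbb, EZ) ⊢ (q3, bbbbbbb, EEZ) ⊢ (q1, bbbbbbb, EZ) ⊢ (q3, bbbbbb, EEZ) ⊢ (q1, bbbbbb, EZ) ⊢ (q3, bbbbb, EEZ) ⊢ (q1, bbbbb, EZ) ⊢ (q3, bbbb, EEZ) ⊢ (q1, bbbb, EZ) ⊢ (q3, bbb, EEZ) ⊢ (q1, bbb, EZ) ⊢ (q3, bb, EEZ) ⊢ (q1, bb, EZ) ⊢ (q3, b, EEZ) ⊢ (q1, b, EZ) ⊢ (q3, ε, EEZ) ⊢ (q1, ε, EZ)
All input consumed in state q1 with stack EZ.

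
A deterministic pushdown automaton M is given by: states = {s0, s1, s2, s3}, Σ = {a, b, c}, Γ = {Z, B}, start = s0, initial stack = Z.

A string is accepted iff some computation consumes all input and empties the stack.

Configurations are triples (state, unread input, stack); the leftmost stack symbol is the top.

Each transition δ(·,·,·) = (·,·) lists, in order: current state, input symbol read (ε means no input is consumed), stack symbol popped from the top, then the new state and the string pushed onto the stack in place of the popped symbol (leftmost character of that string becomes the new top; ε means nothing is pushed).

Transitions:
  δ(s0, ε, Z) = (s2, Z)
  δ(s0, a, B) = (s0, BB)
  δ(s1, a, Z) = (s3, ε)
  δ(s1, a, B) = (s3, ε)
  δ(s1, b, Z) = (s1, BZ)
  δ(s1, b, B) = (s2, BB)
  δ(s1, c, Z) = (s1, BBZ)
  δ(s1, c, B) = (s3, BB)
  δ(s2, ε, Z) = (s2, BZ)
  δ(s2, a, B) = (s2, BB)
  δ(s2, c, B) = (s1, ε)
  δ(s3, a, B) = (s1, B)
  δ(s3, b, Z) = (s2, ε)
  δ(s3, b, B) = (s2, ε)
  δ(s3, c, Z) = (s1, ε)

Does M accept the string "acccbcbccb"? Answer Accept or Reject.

Reject

(s0, acccbcbccb, Z)
  ε-move, top Z: go to s2, push Z → (s2, acccbcbccb, Z)
  ε-move, top Z: go to s2, push BZ → (s2, acccbcbccb, BZ)
  read a, top B: go to s2, push BB → (s2, cccbcbccb, BBZ)
  read c, top B: go to s1, push ε → (s1, ccbcbccb, BZ)
  read c, top B: go to s3, push BB → (s3, cbcbccb, BBZ)
No transition applies at (s3, cbcbccb, BBZ); input not fully consumed.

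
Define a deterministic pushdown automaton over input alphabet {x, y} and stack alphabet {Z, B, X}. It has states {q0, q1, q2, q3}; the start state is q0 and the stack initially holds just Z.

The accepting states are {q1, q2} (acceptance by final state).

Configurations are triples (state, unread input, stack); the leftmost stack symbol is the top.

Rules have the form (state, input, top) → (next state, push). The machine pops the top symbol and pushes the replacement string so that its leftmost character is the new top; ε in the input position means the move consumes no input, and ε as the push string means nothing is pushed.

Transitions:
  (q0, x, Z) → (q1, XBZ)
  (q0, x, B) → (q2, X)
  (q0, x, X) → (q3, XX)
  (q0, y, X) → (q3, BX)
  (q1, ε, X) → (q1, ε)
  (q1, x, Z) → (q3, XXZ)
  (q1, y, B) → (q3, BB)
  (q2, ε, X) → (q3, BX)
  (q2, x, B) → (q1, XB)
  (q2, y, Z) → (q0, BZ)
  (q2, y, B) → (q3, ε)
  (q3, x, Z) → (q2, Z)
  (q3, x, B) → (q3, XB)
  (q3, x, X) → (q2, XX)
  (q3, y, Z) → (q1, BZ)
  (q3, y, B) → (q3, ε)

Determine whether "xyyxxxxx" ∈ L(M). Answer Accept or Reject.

Reject

(q0, xyyxxxxx, Z)
  read x, top Z: go to q1, push XBZ → (q1, yyxxxxx, XBZ)
  ε-move, top X: go to q1, push ε → (q1, yyxxxxx, BZ)
  read y, top B: go to q3, push BB → (q3, yxxxxx, BBZ)
  read y, top B: go to q3, push ε → (q3, xxxxx, BZ)
  read x, top B: go to q3, push XB → (q3, xxxx, XBZ)
  read x, top X: go to q2, push XX → (q2, xxx, XXBZ)
  ε-move, top X: go to q3, push BX → (q3, xxx, BXXBZ)
  read x, top B: go to q3, push XB → (q3, xx, XBXXBZ)
  read x, top X: go to q2, push XX → (q2, x, XXBXXBZ)
  ε-move, top X: go to q3, push BX → (q3, x, BXXBXXBZ)
  read x, top B: go to q3, push XB → (q3, ε, XBXXBXXBZ)
All input consumed; state q3 ∉ F and no further ε-move applies.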